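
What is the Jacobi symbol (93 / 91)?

-1

Reduce the numerator: 93 ≡ 2 (mod 91), so (93 / 91) = (2 / 91).
Factor out 2: 2 = 2. Since 91 ≡ 3 (mod 8), (2 / 91) = -1. Now have -(1 / 91).
(1 / 91) = 1. Collecting the sign factors: -1.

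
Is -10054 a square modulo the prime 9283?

yes

Pull out -1: (-10054/9283) = (-1/9283)·(10054/9283). Since 9283 ≡ 3 (mod 4), (-1/9283) = -1. Now have -(10054/9283).
Reduce the numerator: 10054 ≡ 771 (mod 9283), so (10054/9283) = (771/9283).
Both 771 ≡ 3 and 9283 ≡ 3 (mod 4), so reciprocity gives (771/9283) = -(9283/771). Reduce: 9283 ≡ 31 (mod 771). Now have (31/771).
Both 31 ≡ 3 and 771 ≡ 3 (mod 4), so reciprocity gives (31/771) = -(771/31). Reduce: 771 ≡ 27 (mod 31). Now have -(27/31).
Both 27 ≡ 3 and 31 ≡ 3 (mod 4), so reciprocity gives (27/31) = -(31/27). Reduce: 31 ≡ 4 (mod 27). Now have (4/27).
Factor out 2: 4 = 2^2. Since 27 ≡ 3 (mod 8), (2/27) = -1, and (2/27)^2 = +1. Now have (1/27).
(1/27) = 1. Collecting the sign factors: 1.
(-10054/9283) = 1, and 9283 is prime, so -10054 is a quadratic residue mod 9283.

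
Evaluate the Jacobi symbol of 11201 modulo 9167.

1

(11201|9167)
  = (2034|9167)    [11201 ≡ 2034 mod 9167]
  = (1017|9167)    [9167 ≡ 7 mod 8 ⇒ (2|9167) = +1]
  = (9167|1017)    [QR: 1017 ≡ 1 mod 4, sign kept]
  = (14|1017)    [9167 ≡ 14 mod 1017]
  = (7|1017)    [1017 ≡ 1 mod 8 ⇒ (2|1017) = +1]
  = (1017|7)    [QR: 1017 ≡ 1 mod 4, sign kept]
  = (2|7)    [1017 ≡ 2 mod 7]
  = (1|7)    [7 ≡ 7 mod 8 ⇒ (2|7) = +1]
  = 1    [(1|7) = 1]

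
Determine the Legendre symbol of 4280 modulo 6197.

-1

(4280/6197)
  = -(535/6197)    [6197 ≡ 5 mod 8 ⇒ (2/6197)^3 = -1]
  = -(6197/535)    [QR: 6197 ≡ 1 mod 4, sign kept]
  = -(312/535)    [6197 ≡ 312 mod 535]
  = -(39/535)    [535 ≡ 7 mod 8 ⇒ (2/535)^3 = +1]
  = (535/39)    [QR: both ≡ 3 mod 4, sign flips]
  = (28/39)    [535 ≡ 28 mod 39]
  = (7/39)    [39 ≡ 7 mod 8 ⇒ (2/39)^2 = +1]
  = -(39/7)    [QR: both ≡ 3 mod 4, sign flips]
  = -(4/7)    [39 ≡ 4 mod 7]
  = -(1/7)    [7 ≡ 7 mod 8 ⇒ (2/7)^2 = +1]
  = -1    [(1/7) = 1]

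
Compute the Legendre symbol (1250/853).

Reduce the numerator: 1250 ≡ 397 (mod 853), so (1250/853) = (397/853).
397 ≡ 1 (mod 4), so quadratic reciprocity gives (397/853) = (853/397). Reduce: 853 ≡ 59 (mod 397). Now have (59/397).
397 ≡ 1 (mod 4), so quadratic reciprocity gives (59/397) = (397/59). Reduce: 397 ≡ 43 (mod 59). Now have (43/59).
Both 43 ≡ 3 and 59 ≡ 3 (mod 4), so reciprocity gives (43/59) = -(59/43). Reduce: 59 ≡ 16 (mod 43). Now have -(16/43).
Factor out 2: 16 = 2^4. Since 43 ≡ 3 (mod 8), (2/43) = -1, and (2/43)^4 = +1. Now have -(1/43).
(1/43) = 1. Collecting the sign factors: -1.

-1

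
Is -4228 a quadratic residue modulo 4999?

Reduce the numerator: -4228 ≡ 771 (mod 4999), so (-4228/4999) = (771/4999).
Both 771 ≡ 3 and 4999 ≡ 3 (mod 4), so reciprocity gives (771/4999) = -(4999/771). Reduce: 4999 ≡ 373 (mod 771). Now have -(373/771).
373 ≡ 1 (mod 4), so quadratic reciprocity gives (373/771) = (771/373). Reduce: 771 ≡ 25 (mod 373). Now have -(25/373).
25 ≡ 1 (mod 4), so quadratic reciprocity gives (25/373) = (373/25). Reduce: 373 ≡ 23 (mod 25). Now have -(23/25).
25 ≡ 1 (mod 4), so quadratic reciprocity gives (23/25) = (25/23). Reduce: 25 ≡ 2 (mod 23). Now have -(2/23).
Factor out 2: 2 = 2. Since 23 ≡ 7 (mod 8), (2/23) = +1. Now have -(1/23).
(1/23) = 1. Collecting the sign factors: -1.
The Legendre symbol is -1, so x^2 ≡ -4228 (mod 4999) has no solution.

no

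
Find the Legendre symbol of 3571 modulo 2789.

-1

Reduce the numerator: 3571 ≡ 782 (mod 2789), so (3571/2789) = (782/2789).
Factor out 2: 782 = 2·391. Since 2789 ≡ 5 (mod 8), (2/2789) = -1. Now have -(391/2789).
2789 ≡ 1 (mod 4), so quadratic reciprocity gives (391/2789) = (2789/391). Reduce: 2789 ≡ 52 (mod 391). Now have -(52/391).
Factor out 2: 52 = 2^2·13. Since 391 ≡ 7 (mod 8), (2/391) = +1, and (2/391)^2 = +1. Now have -(13/391).
13 ≡ 1 (mod 4), so quadratic reciprocity gives (13/391) = (391/13). Reduce: 391 ≡ 1 (mod 13). Now have -(1/13).
(1/13) = 1. Collecting the sign factors: -1.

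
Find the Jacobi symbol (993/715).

Reduce the numerator: 993 ≡ 278 (mod 715), so (993/715) = (278/715).
Factor out 2: 278 = 2·139. Since 715 ≡ 3 (mod 8), (2/715) = -1. Now have -(139/715).
Both 139 ≡ 3 and 715 ≡ 3 (mod 4), so reciprocity gives (139/715) = -(715/139). Reduce: 715 ≡ 20 (mod 139). Now have (20/139).
Factor out 2: 20 = 2^2·5. Since 139 ≡ 3 (mod 8), (2/139) = -1, and (2/139)^2 = +1. Now have (5/139).
5 ≡ 1 (mod 4), so quadratic reciprocity gives (5/139) = (139/5). Reduce: 139 ≡ 4 (mod 5). Now have (4/5).
Factor out 2: 4 = 2^2. Since 5 ≡ 5 (mod 8), (2/5) = -1, and (2/5)^2 = +1. Now have (1/5).
(1/5) = 1. Collecting the sign factors: 1.

1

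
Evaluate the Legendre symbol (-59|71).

1

Pull out -1: (-59|71) = (-1|71)·(59|71). Since 71 ≡ 3 (mod 4), (-1|71) = -1. Now have -(59|71).
Both 59 ≡ 3 and 71 ≡ 3 (mod 4), so reciprocity gives (59|71) = -(71|59). Reduce: 71 ≡ 12 (mod 59). Now have (12|59).
Factor out 2: 12 = 2^2·3. Since 59 ≡ 3 (mod 8), (2|59) = -1, and (2|59)^2 = +1. Now have (3|59).
Both 3 ≡ 3 and 59 ≡ 3 (mod 4), so reciprocity gives (3|59) = -(59|3). Reduce: 59 ≡ 2 (mod 3). Now have -(2|3).
Factor out 2: 2 = 2. Since 3 ≡ 3 (mod 8), (2|3) = -1. Now have (1|3).
(1|3) = 1. Collecting the sign factors: 1.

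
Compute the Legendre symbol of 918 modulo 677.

Reduce the numerator: 918 ≡ 241 (mod 677), so (918|677) = (241|677).
241 ≡ 1 (mod 4), so quadratic reciprocity gives (241|677) = (677|241). Reduce: 677 ≡ 195 (mod 241). Now have (195|241).
241 ≡ 1 (mod 4), so quadratic reciprocity gives (195|241) = (241|195). Reduce: 241 ≡ 46 (mod 195). Now have (46|195).
Factor out 2: 46 = 2·23. Since 195 ≡ 3 (mod 8), (2|195) = -1. Now have -(23|195).
Both 23 ≡ 3 and 195 ≡ 3 (mod 4), so reciprocity gives (23|195) = -(195|23). Reduce: 195 ≡ 11 (mod 23). Now have (11|23).
Both 11 ≡ 3 and 23 ≡ 3 (mod 4), so reciprocity gives (11|23) = -(23|11). Reduce: 23 ≡ 1 (mod 11). Now have -(1|11).
(1|11) = 1. Collecting the sign factors: -1.

-1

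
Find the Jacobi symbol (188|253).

1

Factor out 2: 188 = 2^2·47. Since 253 ≡ 5 (mod 8), (2|253) = -1, and (2|253)^2 = +1. Now have (47|253).
253 ≡ 1 (mod 4), so quadratic reciprocity gives (47|253) = (253|47). Reduce: 253 ≡ 18 (mod 47). Now have (18|47).
Factor out 2: 18 = 2·9. Since 47 ≡ 7 (mod 8), (2|47) = +1. Now have (9|47).
9 ≡ 1 (mod 4), so quadratic reciprocity gives (9|47) = (47|9). Reduce: 47 ≡ 2 (mod 9). Now have (2|9).
Factor out 2: 2 = 2. Since 9 ≡ 1 (mod 8), (2|9) = +1. Now have (1|9).
(1|9) = 1. Collecting the sign factors: 1.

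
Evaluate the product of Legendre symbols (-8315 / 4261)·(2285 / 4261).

By multiplicativity, (-8315·2285 / 4261) = (-8315 / 4261)·(2285 / 4261).
First factor (-8315 / 4261):
(-8315 / 4261)
  = (8315 / 4261)    [4261 ≡ 1 mod 4 ⇒ (-1 / 4261) = +1]
  = (4054 / 4261)    [8315 ≡ 4054 mod 4261]
  = -(2027 / 4261)    [4261 ≡ 5 mod 8 ⇒ (2 / 4261) = -1]
  = -(4261 / 2027)    [QR: 4261 ≡ 1 mod 4, sign kept]
  = -(207 / 2027)    [4261 ≡ 207 mod 2027]
  = (2027 / 207)    [QR: both ≡ 3 mod 4, sign flips]
  = (164 / 207)    [2027 ≡ 164 mod 207]
  = (41 / 207)    [207 ≡ 7 mod 8 ⇒ (2 / 207)^2 = +1]
  = (207 / 41)    [QR: 41 ≡ 1 mod 4, sign kept]
  = (2 / 41)    [207 ≡ 2 mod 41]
  = (1 / 41)    [41 ≡ 1 mod 8 ⇒ (2 / 41) = +1]
  = 1    [(1 / 41) = 1]
Second factor (2285 / 4261):
(2285 / 4261)
  = (4261 / 2285)    [QR: 2285 ≡ 1 mod 4, sign kept]
  = (1976 / 2285)    [4261 ≡ 1976 mod 2285]
  = -(247 / 2285)    [2285 ≡ 5 mod 8 ⇒ (2 / 2285)^3 = -1]
  = -(2285 / 247)    [QR: 2285 ≡ 1 mod 4, sign kept]
  = -(62 / 247)    [2285 ≡ 62 mod 247]
  = -(31 / 247)    [247 ≡ 7 mod 8 ⇒ (2 / 247) = +1]
  = (247 / 31)    [QR: both ≡ 3 mod 4, sign flips]
  = (30 / 31)    [247 ≡ 30 mod 31]
  = (15 / 31)    [31 ≡ 7 mod 8 ⇒ (2 / 31) = +1]
  = -(31 / 15)    [QR: both ≡ 3 mod 4, sign flips]
  = -(1 / 15)    [31 ≡ 1 mod 15]
  = -1    [(1 / 15) = 1]
Product: (1)·(-1) = -1.

-1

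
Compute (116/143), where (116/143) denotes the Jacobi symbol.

Factor out 2: 116 = 2^2·29. Since 143 ≡ 7 (mod 8), (2/143) = +1, and (2/143)^2 = +1. Now have (29/143).
29 ≡ 1 (mod 4), so quadratic reciprocity gives (29/143) = (143/29). Reduce: 143 ≡ 27 (mod 29). Now have (27/29).
29 ≡ 1 (mod 4), so quadratic reciprocity gives (27/29) = (29/27). Reduce: 29 ≡ 2 (mod 27). Now have (2/27).
Factor out 2: 2 = 2. Since 27 ≡ 3 (mod 8), (2/27) = -1. Now have -(1/27).
(1/27) = 1. Collecting the sign factors: -1.

-1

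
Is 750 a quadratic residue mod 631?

Reduce the numerator: 750 ≡ 119 (mod 631), so (750/631) = (119/631).
Both 119 ≡ 3 and 631 ≡ 3 (mod 4), so reciprocity gives (119/631) = -(631/119). Reduce: 631 ≡ 36 (mod 119). Now have -(36/119).
Factor out 2: 36 = 2^2·9. Since 119 ≡ 7 (mod 8), (2/119) = +1, and (2/119)^2 = +1. Now have -(9/119).
9 ≡ 1 (mod 4), so quadratic reciprocity gives (9/119) = (119/9). Reduce: 119 ≡ 2 (mod 9). Now have -(2/9).
Factor out 2: 2 = 2. Since 9 ≡ 1 (mod 8), (2/9) = +1. Now have -(1/9).
(1/9) = 1. Collecting the sign factors: -1.
(750/631) = -1, and 631 is prime, so 750 is not a quadratic residue mod 631.

no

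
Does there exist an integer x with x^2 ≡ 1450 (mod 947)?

yes

(1450|947)
  = (503|947)    [1450 ≡ 503 mod 947]
  = -(947|503)    [QR: both ≡ 3 mod 4, sign flips]
  = -(444|503)    [947 ≡ 444 mod 503]
  = -(111|503)    [503 ≡ 7 mod 8 ⇒ (2|503)^2 = +1]
  = (503|111)    [QR: both ≡ 3 mod 4, sign flips]
  = (59|111)    [503 ≡ 59 mod 111]
  = -(111|59)    [QR: both ≡ 3 mod 4, sign flips]
  = -(52|59)    [111 ≡ 52 mod 59]
  = -(13|59)    [59 ≡ 3 mod 8 ⇒ (2|59)^2 = +1]
  = -(59|13)    [QR: 13 ≡ 1 mod 4, sign kept]
  = -(7|13)    [59 ≡ 7 mod 13]
  = -(13|7)    [QR: 13 ≡ 1 mod 4, sign kept]
  = -(6|7)    [13 ≡ 6 mod 7]
  = -(3|7)    [7 ≡ 7 mod 8 ⇒ (2|7) = +1]
  = (7|3)    [QR: both ≡ 3 mod 4, sign flips]
  = (1|3)    [7 ≡ 1 mod 3]
  = 1    [(1|3) = 1]
(1450|947) = 1, and 947 is prime, so 1450 is a quadratic residue mod 947.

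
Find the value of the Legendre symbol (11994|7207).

(11994|7207)
  = (4787|7207)    [11994 ≡ 4787 mod 7207]
  = -(7207|4787)    [QR: both ≡ 3 mod 4, sign flips]
  = -(2420|4787)    [7207 ≡ 2420 mod 4787]
  = -(605|4787)    [4787 ≡ 3 mod 8 ⇒ (2|4787)^2 = +1]
  = -(4787|605)    [QR: 605 ≡ 1 mod 4, sign kept]
  = -(552|605)    [4787 ≡ 552 mod 605]
  = (69|605)    [605 ≡ 5 mod 8 ⇒ (2|605)^3 = -1]
  = (605|69)    [QR: 69 ≡ 1 mod 4, sign kept]
  = (53|69)    [605 ≡ 53 mod 69]
  = (69|53)    [QR: 53 ≡ 1 mod 4, sign kept]
  = (16|53)    [69 ≡ 16 mod 53]
  = (1|53)    [53 ≡ 5 mod 8 ⇒ (2|53)^4 = +1]
  = 1    [(1|53) = 1]

1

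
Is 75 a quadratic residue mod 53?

no

(75|53)
  = (22|53)    [75 ≡ 22 mod 53]
  = -(11|53)    [53 ≡ 5 mod 8 ⇒ (2|53) = -1]
  = -(53|11)    [QR: 53 ≡ 1 mod 4, sign kept]
  = -(9|11)    [53 ≡ 9 mod 11]
  = -(11|9)    [QR: 9 ≡ 1 mod 4, sign kept]
  = -(2|9)    [11 ≡ 2 mod 9]
  = -(1|9)    [9 ≡ 1 mod 8 ⇒ (2|9) = +1]
  = -1    [(1|9) = 1]
The Legendre symbol is -1, so x^2 ≡ 75 (mod 53) has no solution.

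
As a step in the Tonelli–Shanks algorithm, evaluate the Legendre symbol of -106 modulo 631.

1

(-106|631)
  = (525|631)    [-106 ≡ 525 mod 631]
  = (631|525)    [QR: 525 ≡ 1 mod 4, sign kept]
  = (106|525)    [631 ≡ 106 mod 525]
  = -(53|525)    [525 ≡ 5 mod 8 ⇒ (2|525) = -1]
  = -(525|53)    [QR: 53 ≡ 1 mod 4, sign kept]
  = -(48|53)    [525 ≡ 48 mod 53]
  = -(3|53)    [53 ≡ 5 mod 8 ⇒ (2|53)^4 = +1]
  = -(53|3)    [QR: 53 ≡ 1 mod 4, sign kept]
  = -(2|3)    [53 ≡ 2 mod 3]
  = (1|3)    [3 ≡ 3 mod 8 ⇒ (2|3) = -1]
  = 1    [(1|3) = 1]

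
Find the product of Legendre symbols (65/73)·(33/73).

-1

By multiplicativity, (65·33/73) = (65/73)·(33/73).
First factor (65/73):
(65/73)
  = (73/65)    [QR: 65 ≡ 1 mod 4, sign kept]
  = (8/65)    [73 ≡ 8 mod 65]
  = (1/65)    [65 ≡ 1 mod 8 ⇒ (2/65)^3 = +1]
  = 1    [(1/65) = 1]
Second factor (33/73):
(33/73)
  = (73/33)    [QR: 33 ≡ 1 mod 4, sign kept]
  = (7/33)    [73 ≡ 7 mod 33]
  = (33/7)    [QR: 33 ≡ 1 mod 4, sign kept]
  = (5/7)    [33 ≡ 5 mod 7]
  = (7/5)    [QR: 5 ≡ 1 mod 4, sign kept]
  = (2/5)    [7 ≡ 2 mod 5]
  = -(1/5)    [5 ≡ 5 mod 8 ⇒ (2/5) = -1]
  = -1    [(1/5) = 1]
Product: (1)·(-1) = -1.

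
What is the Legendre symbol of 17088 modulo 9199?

-1

Reduce the numerator: 17088 ≡ 7889 (mod 9199), so (17088|9199) = (7889|9199).
7889 ≡ 1 (mod 4), so quadratic reciprocity gives (7889|9199) = (9199|7889). Reduce: 9199 ≡ 1310 (mod 7889). Now have (1310|7889).
Factor out 2: 1310 = 2·655. Since 7889 ≡ 1 (mod 8), (2|7889) = +1. Now have (655|7889).
7889 ≡ 1 (mod 4), so quadratic reciprocity gives (655|7889) = (7889|655). Reduce: 7889 ≡ 29 (mod 655). Now have (29|655).
29 ≡ 1 (mod 4), so quadratic reciprocity gives (29|655) = (655|29). Reduce: 655 ≡ 17 (mod 29). Now have (17|29).
17 ≡ 1 (mod 4), so quadratic reciprocity gives (17|29) = (29|17). Reduce: 29 ≡ 12 (mod 17). Now have (12|17).
Factor out 2: 12 = 2^2·3. Since 17 ≡ 1 (mod 8), (2|17) = +1, and (2|17)^2 = +1. Now have (3|17).
17 ≡ 1 (mod 4), so quadratic reciprocity gives (3|17) = (17|3). Reduce: 17 ≡ 2 (mod 3). Now have (2|3).
Factor out 2: 2 = 2. Since 3 ≡ 3 (mod 8), (2|3) = -1. Now have -(1|3).
(1|3) = 1. Collecting the sign factors: -1.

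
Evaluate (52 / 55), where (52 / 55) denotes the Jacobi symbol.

(52 / 55)
  = (13 / 55)    [55 ≡ 7 mod 8 ⇒ (2 / 55)^2 = +1]
  = (55 / 13)    [QR: 13 ≡ 1 mod 4, sign kept]
  = (3 / 13)    [55 ≡ 3 mod 13]
  = (13 / 3)    [QR: 13 ≡ 1 mod 4, sign kept]
  = (1 / 3)    [13 ≡ 1 mod 3]
  = 1    [(1 / 3) = 1]

1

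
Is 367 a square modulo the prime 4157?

yes

(367/4157)
  = (4157/367)    [QR: 4157 ≡ 1 mod 4, sign kept]
  = (120/367)    [4157 ≡ 120 mod 367]
  = (15/367)    [367 ≡ 7 mod 8 ⇒ (2/367)^3 = +1]
  = -(367/15)    [QR: both ≡ 3 mod 4, sign flips]
  = -(7/15)    [367 ≡ 7 mod 15]
  = (15/7)    [QR: both ≡ 3 mod 4, sign flips]
  = (1/7)    [15 ≡ 1 mod 7]
  = 1    [(1/7) = 1]
(367/4157) = 1, and 4157 is prime, so 367 is a quadratic residue mod 4157.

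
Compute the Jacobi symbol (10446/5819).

-1

(10446/5819)
  = (4627/5819)    [10446 ≡ 4627 mod 5819]
  = -(5819/4627)    [QR: both ≡ 3 mod 4, sign flips]
  = -(1192/4627)    [5819 ≡ 1192 mod 4627]
  = (149/4627)    [4627 ≡ 3 mod 8 ⇒ (2/4627)^3 = -1]
  = (4627/149)    [QR: 149 ≡ 1 mod 4, sign kept]
  = (8/149)    [4627 ≡ 8 mod 149]
  = -(1/149)    [149 ≡ 5 mod 8 ⇒ (2/149)^3 = -1]
  = -1    [(1/149) = 1]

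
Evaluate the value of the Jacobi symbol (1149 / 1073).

Reduce the numerator: 1149 ≡ 76 (mod 1073), so (1149 / 1073) = (76 / 1073).
Factor out 2: 76 = 2^2·19. Since 1073 ≡ 1 (mod 8), (2 / 1073) = +1, and (2 / 1073)^2 = +1. Now have (19 / 1073).
1073 ≡ 1 (mod 4), so quadratic reciprocity gives (19 / 1073) = (1073 / 19). Reduce: 1073 ≡ 9 (mod 19). Now have (9 / 19).
9 ≡ 1 (mod 4), so quadratic reciprocity gives (9 / 19) = (19 / 9). Reduce: 19 ≡ 1 (mod 9). Now have (1 / 9).
(1 / 9) = 1. Collecting the sign factors: 1.

1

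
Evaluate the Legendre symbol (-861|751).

1

Pull out -1: (-861|751) = (-1|751)·(861|751). Since 751 ≡ 3 (mod 4), (-1|751) = -1. Now have -(861|751).
Reduce the numerator: 861 ≡ 110 (mod 751), so (861|751) = (110|751).
Factor out 2: 110 = 2·55. Since 751 ≡ 7 (mod 8), (2|751) = +1. Now have -(55|751).
Both 55 ≡ 3 and 751 ≡ 3 (mod 4), so reciprocity gives (55|751) = -(751|55). Reduce: 751 ≡ 36 (mod 55). Now have (36|55).
Factor out 2: 36 = 2^2·9. Since 55 ≡ 7 (mod 8), (2|55) = +1, and (2|55)^2 = +1. Now have (9|55).
9 ≡ 1 (mod 4), so quadratic reciprocity gives (9|55) = (55|9). Reduce: 55 ≡ 1 (mod 9). Now have (1|9).
(1|9) = 1. Collecting the sign factors: 1.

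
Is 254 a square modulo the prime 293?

yes

Factor out 2: 254 = 2·127. Since 293 ≡ 5 (mod 8), (2|293) = -1. Now have -(127|293).
293 ≡ 1 (mod 4), so quadratic reciprocity gives (127|293) = (293|127). Reduce: 293 ≡ 39 (mod 127). Now have -(39|127).
Both 39 ≡ 3 and 127 ≡ 3 (mod 4), so reciprocity gives (39|127) = -(127|39). Reduce: 127 ≡ 10 (mod 39). Now have (10|39).
Factor out 2: 10 = 2·5. Since 39 ≡ 7 (mod 8), (2|39) = +1. Now have (5|39).
5 ≡ 1 (mod 4), so quadratic reciprocity gives (5|39) = (39|5). Reduce: 39 ≡ 4 (mod 5). Now have (4|5).
Factor out 2: 4 = 2^2. Since 5 ≡ 5 (mod 8), (2|5) = -1, and (2|5)^2 = +1. Now have (1|5).
(1|5) = 1. Collecting the sign factors: 1.
The Legendre symbol is 1, so x^2 ≡ 254 (mod 293) has solution.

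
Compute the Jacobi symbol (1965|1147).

-1

(1965|1147)
  = (818|1147)    [1965 ≡ 818 mod 1147]
  = -(409|1147)    [1147 ≡ 3 mod 8 ⇒ (2|1147) = -1]
  = -(1147|409)    [QR: 409 ≡ 1 mod 4, sign kept]
  = -(329|409)    [1147 ≡ 329 mod 409]
  = -(409|329)    [QR: 329 ≡ 1 mod 4, sign kept]
  = -(80|329)    [409 ≡ 80 mod 329]
  = -(5|329)    [329 ≡ 1 mod 8 ⇒ (2|329)^4 = +1]
  = -(329|5)    [QR: 5 ≡ 1 mod 4, sign kept]
  = -(4|5)    [329 ≡ 4 mod 5]
  = -(1|5)    [5 ≡ 5 mod 8 ⇒ (2|5)^2 = +1]
  = -1    [(1|5) = 1]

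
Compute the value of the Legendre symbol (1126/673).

1

(1126/673)
  = (453/673)    [1126 ≡ 453 mod 673]
  = (673/453)    [QR: 453 ≡ 1 mod 4, sign kept]
  = (220/453)    [673 ≡ 220 mod 453]
  = (55/453)    [453 ≡ 5 mod 8 ⇒ (2/453)^2 = +1]
  = (453/55)    [QR: 453 ≡ 1 mod 4, sign kept]
  = (13/55)    [453 ≡ 13 mod 55]
  = (55/13)    [QR: 13 ≡ 1 mod 4, sign kept]
  = (3/13)    [55 ≡ 3 mod 13]
  = (13/3)    [QR: 13 ≡ 1 mod 4, sign kept]
  = (1/3)    [13 ≡ 1 mod 3]
  = 1    [(1/3) = 1]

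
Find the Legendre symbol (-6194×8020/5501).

-1

By multiplicativity, (-6194·8020/5501) = (-6194/5501)·(8020/5501).
First factor (-6194/5501):
Reduce the numerator: -6194 ≡ 4808 (mod 5501), so (-6194/5501) = (4808/5501).
Factor out 2: 4808 = 2^3·601. Since 5501 ≡ 5 (mod 8), (2/5501) = -1, and (2/5501)^3 = -1. Now have -(601/5501).
601 ≡ 1 (mod 4), so quadratic reciprocity gives (601/5501) = (5501/601). Reduce: 5501 ≡ 92 (mod 601). Now have -(92/601).
Factor out 2: 92 = 2^2·23. Since 601 ≡ 1 (mod 8), (2/601) = +1, and (2/601)^2 = +1. Now have -(23/601).
601 ≡ 1 (mod 4), so quadratic reciprocity gives (23/601) = (601/23). Reduce: 601 ≡ 3 (mod 23). Now have -(3/23).
Both 3 ≡ 3 and 23 ≡ 3 (mod 4), so reciprocity gives (3/23) = -(23/3). Reduce: 23 ≡ 2 (mod 3). Now have (2/3).
Factor out 2: 2 = 2. Since 3 ≡ 3 (mod 8), (2/3) = -1. Now have -(1/3).
(1/3) = 1. Collecting the sign factors: -1.
Second factor (8020/5501):
Reduce the numerator: 8020 ≡ 2519 (mod 5501), so (8020/5501) = (2519/5501).
5501 ≡ 1 (mod 4), so quadratic reciprocity gives (2519/5501) = (5501/2519). Reduce: 5501 ≡ 463 (mod 2519). Now have (463/2519).
Both 463 ≡ 3 and 2519 ≡ 3 (mod 4), so reciprocity gives (463/2519) = -(2519/463). Reduce: 2519 ≡ 204 (mod 463). Now have -(204/463).
Factor out 2: 204 = 2^2·51. Since 463 ≡ 7 (mod 8), (2/463) = +1, and (2/463)^2 = +1. Now have -(51/463).
Both 51 ≡ 3 and 463 ≡ 3 (mod 4), so reciprocity gives (51/463) = -(463/51). Reduce: 463 ≡ 4 (mod 51). Now have (4/51).
Factor out 2: 4 = 2^2. Since 51 ≡ 3 (mod 8), (2/51) = -1, and (2/51)^2 = +1. Now have (1/51).
(1/51) = 1. Collecting the sign factors: 1.
Product: (-1)·(1) = -1.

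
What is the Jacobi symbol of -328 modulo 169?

(-328/169)
  = (328/169)    [169 ≡ 1 mod 4 ⇒ (-1/169) = +1]
  = (159/169)    [328 ≡ 159 mod 169]
  = (169/159)    [QR: 169 ≡ 1 mod 4, sign kept]
  = (10/159)    [169 ≡ 10 mod 159]
  = (5/159)    [159 ≡ 7 mod 8 ⇒ (2/159) = +1]
  = (159/5)    [QR: 5 ≡ 1 mod 4, sign kept]
  = (4/5)    [159 ≡ 4 mod 5]
  = (1/5)    [5 ≡ 5 mod 8 ⇒ (2/5)^2 = +1]
  = 1    [(1/5) = 1]

1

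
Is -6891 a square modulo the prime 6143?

Reduce the numerator: -6891 ≡ 5395 (mod 6143), so (-6891/6143) = (5395/6143).
Both 5395 ≡ 3 and 6143 ≡ 3 (mod 4), so reciprocity gives (5395/6143) = -(6143/5395). Reduce: 6143 ≡ 748 (mod 5395). Now have -(748/5395).
Factor out 2: 748 = 2^2·187. Since 5395 ≡ 3 (mod 8), (2/5395) = -1, and (2/5395)^2 = +1. Now have -(187/5395).
Both 187 ≡ 3 and 5395 ≡ 3 (mod 4), so reciprocity gives (187/5395) = -(5395/187). Reduce: 5395 ≡ 159 (mod 187). Now have (159/187).
Both 159 ≡ 3 and 187 ≡ 3 (mod 4), so reciprocity gives (159/187) = -(187/159). Reduce: 187 ≡ 28 (mod 159). Now have -(28/159).
Factor out 2: 28 = 2^2·7. Since 159 ≡ 7 (mod 8), (2/159) = +1, and (2/159)^2 = +1. Now have -(7/159).
Both 7 ≡ 3 and 159 ≡ 3 (mod 4), so reciprocity gives (7/159) = -(159/7). Reduce: 159 ≡ 5 (mod 7). Now have (5/7).
5 ≡ 1 (mod 4), so quadratic reciprocity gives (5/7) = (7/5). Reduce: 7 ≡ 2 (mod 5). Now have (2/5).
Factor out 2: 2 = 2. Since 5 ≡ 5 (mod 8), (2/5) = -1. Now have -(1/5).
(1/5) = 1. Collecting the sign factors: -1.
The Legendre symbol is -1, so x^2 ≡ -6891 (mod 6143) has no solution.

no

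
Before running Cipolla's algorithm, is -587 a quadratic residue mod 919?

(-587/919)
  = -(587/919)    [919 ≡ 3 mod 4 ⇒ (-1/919) = -1]
  = (919/587)    [QR: both ≡ 3 mod 4, sign flips]
  = (332/587)    [919 ≡ 332 mod 587]
  = (83/587)    [587 ≡ 3 mod 8 ⇒ (2/587)^2 = +1]
  = -(587/83)    [QR: both ≡ 3 mod 4, sign flips]
  = -(6/83)    [587 ≡ 6 mod 83]
  = (3/83)    [83 ≡ 3 mod 8 ⇒ (2/83) = -1]
  = -(83/3)    [QR: both ≡ 3 mod 4, sign flips]
  = -(2/3)    [83 ≡ 2 mod 3]
  = (1/3)    [3 ≡ 3 mod 8 ⇒ (2/3) = -1]
  = 1    [(1/3) = 1]
(-587/919) = 1, and 919 is prime, so -587 is a quadratic residue mod 919.

yes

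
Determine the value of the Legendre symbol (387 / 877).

1

877 ≡ 1 (mod 4), so quadratic reciprocity gives (387 / 877) = (877 / 387). Reduce: 877 ≡ 103 (mod 387). Now have (103 / 387).
Both 103 ≡ 3 and 387 ≡ 3 (mod 4), so reciprocity gives (103 / 387) = -(387 / 103). Reduce: 387 ≡ 78 (mod 103). Now have -(78 / 103).
Factor out 2: 78 = 2·39. Since 103 ≡ 7 (mod 8), (2 / 103) = +1. Now have -(39 / 103).
Both 39 ≡ 3 and 103 ≡ 3 (mod 4), so reciprocity gives (39 / 103) = -(103 / 39). Reduce: 103 ≡ 25 (mod 39). Now have (25 / 39).
25 ≡ 1 (mod 4), so quadratic reciprocity gives (25 / 39) = (39 / 25). Reduce: 39 ≡ 14 (mod 25). Now have (14 / 25).
Factor out 2: 14 = 2·7. Since 25 ≡ 1 (mod 8), (2 / 25) = +1. Now have (7 / 25).
25 ≡ 1 (mod 4), so quadratic reciprocity gives (7 / 25) = (25 / 7). Reduce: 25 ≡ 4 (mod 7). Now have (4 / 7).
Factor out 2: 4 = 2^2. Since 7 ≡ 7 (mod 8), (2 / 7) = +1, and (2 / 7)^2 = +1. Now have (1 / 7).
(1 / 7) = 1. Collecting the sign factors: 1.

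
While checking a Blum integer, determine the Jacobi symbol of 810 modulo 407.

(810/407)
  = (403/407)    [810 ≡ 403 mod 407]
  = -(407/403)    [QR: both ≡ 3 mod 4, sign flips]
  = -(4/403)    [407 ≡ 4 mod 403]
  = -(1/403)    [403 ≡ 3 mod 8 ⇒ (2/403)^2 = +1]
  = -1    [(1/403) = 1]

-1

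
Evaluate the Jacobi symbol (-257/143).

-1

Pull out -1: (-257/143) = (-1/143)·(257/143). Since 143 ≡ 3 (mod 4), (-1/143) = -1. Now have -(257/143).
Reduce the numerator: 257 ≡ 114 (mod 143), so (257/143) = (114/143).
Factor out 2: 114 = 2·57. Since 143 ≡ 7 (mod 8), (2/143) = +1. Now have -(57/143).
57 ≡ 1 (mod 4), so quadratic reciprocity gives (57/143) = (143/57). Reduce: 143 ≡ 29 (mod 57). Now have -(29/57).
29 ≡ 1 (mod 4), so quadratic reciprocity gives (29/57) = (57/29). Reduce: 57 ≡ 28 (mod 29). Now have -(28/29).
Factor out 2: 28 = 2^2·7. Since 29 ≡ 5 (mod 8), (2/29) = -1, and (2/29)^2 = +1. Now have -(7/29).
29 ≡ 1 (mod 4), so quadratic reciprocity gives (7/29) = (29/7). Reduce: 29 ≡ 1 (mod 7). Now have -(1/7).
(1/7) = 1. Collecting the sign factors: -1.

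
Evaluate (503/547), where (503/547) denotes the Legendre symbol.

-1

Both 503 ≡ 3 and 547 ≡ 3 (mod 4), so reciprocity gives (503/547) = -(547/503). Reduce: 547 ≡ 44 (mod 503). Now have -(44/503).
Factor out 2: 44 = 2^2·11. Since 503 ≡ 7 (mod 8), (2/503) = +1, and (2/503)^2 = +1. Now have -(11/503).
Both 11 ≡ 3 and 503 ≡ 3 (mod 4), so reciprocity gives (11/503) = -(503/11). Reduce: 503 ≡ 8 (mod 11). Now have (8/11).
Factor out 2: 8 = 2^3. Since 11 ≡ 3 (mod 8), (2/11) = -1, and (2/11)^3 = -1. Now have -(1/11).
(1/11) = 1. Collecting the sign factors: -1.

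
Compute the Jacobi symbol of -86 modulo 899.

Pull out -1: (-86/899) = (-1/899)·(86/899). Since 899 ≡ 3 (mod 4), (-1/899) = -1. Now have -(86/899).
Factor out 2: 86 = 2·43. Since 899 ≡ 3 (mod 8), (2/899) = -1. Now have (43/899).
Both 43 ≡ 3 and 899 ≡ 3 (mod 4), so reciprocity gives (43/899) = -(899/43). Reduce: 899 ≡ 39 (mod 43). Now have -(39/43).
Both 39 ≡ 3 and 43 ≡ 3 (mod 4), so reciprocity gives (39/43) = -(43/39). Reduce: 43 ≡ 4 (mod 39). Now have (4/39).
Factor out 2: 4 = 2^2. Since 39 ≡ 7 (mod 8), (2/39) = +1, and (2/39)^2 = +1. Now have (1/39).
(1/39) = 1. Collecting the sign factors: 1.

1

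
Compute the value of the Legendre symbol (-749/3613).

-1

(-749/3613)
  = (2864/3613)    [-749 ≡ 2864 mod 3613]
  = (179/3613)    [3613 ≡ 5 mod 8 ⇒ (2/3613)^4 = +1]
  = (3613/179)    [QR: 3613 ≡ 1 mod 4, sign kept]
  = (33/179)    [3613 ≡ 33 mod 179]
  = (179/33)    [QR: 33 ≡ 1 mod 4, sign kept]
  = (14/33)    [179 ≡ 14 mod 33]
  = (7/33)    [33 ≡ 1 mod 8 ⇒ (2/33) = +1]
  = (33/7)    [QR: 33 ≡ 1 mod 4, sign kept]
  = (5/7)    [33 ≡ 5 mod 7]
  = (7/5)    [QR: 5 ≡ 1 mod 4, sign kept]
  = (2/5)    [7 ≡ 2 mod 5]
  = -(1/5)    [5 ≡ 5 mod 8 ⇒ (2/5) = -1]
  = -1    [(1/5) = 1]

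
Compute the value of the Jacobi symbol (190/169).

Reduce the numerator: 190 ≡ 21 (mod 169), so (190/169) = (21/169).
21 ≡ 1 (mod 4), so quadratic reciprocity gives (21/169) = (169/21). Reduce: 169 ≡ 1 (mod 21). Now have (1/21).
(1/21) = 1. Collecting the sign factors: 1.

1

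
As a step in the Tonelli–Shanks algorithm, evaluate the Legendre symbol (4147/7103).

(4147/7103)
  = -(7103/4147)    [QR: both ≡ 3 mod 4, sign flips]
  = -(2956/4147)    [7103 ≡ 2956 mod 4147]
  = -(739/4147)    [4147 ≡ 3 mod 8 ⇒ (2/4147)^2 = +1]
  = (4147/739)    [QR: both ≡ 3 mod 4, sign flips]
  = (452/739)    [4147 ≡ 452 mod 739]
  = (113/739)    [739 ≡ 3 mod 8 ⇒ (2/739)^2 = +1]
  = (739/113)    [QR: 113 ≡ 1 mod 4, sign kept]
  = (61/113)    [739 ≡ 61 mod 113]
  = (113/61)    [QR: 61 ≡ 1 mod 4, sign kept]
  = (52/61)    [113 ≡ 52 mod 61]
  = (13/61)    [61 ≡ 5 mod 8 ⇒ (2/61)^2 = +1]
  = (61/13)    [QR: 13 ≡ 1 mod 4, sign kept]
  = (9/13)    [61 ≡ 9 mod 13]
  = (13/9)    [QR: 9 ≡ 1 mod 4, sign kept]
  = (4/9)    [13 ≡ 4 mod 9]
  = (1/9)    [9 ≡ 1 mod 8 ⇒ (2/9)^2 = +1]
  = 1    [(1/9) = 1]

1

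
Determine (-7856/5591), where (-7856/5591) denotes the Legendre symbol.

Pull out -1: (-7856/5591) = (-1/5591)·(7856/5591). Since 5591 ≡ 3 (mod 4), (-1/5591) = -1. Now have -(7856/5591).
Reduce the numerator: 7856 ≡ 2265 (mod 5591), so (7856/5591) = (2265/5591).
2265 ≡ 1 (mod 4), so quadratic reciprocity gives (2265/5591) = (5591/2265). Reduce: 5591 ≡ 1061 (mod 2265). Now have -(1061/2265).
1061 ≡ 1 (mod 4), so quadratic reciprocity gives (1061/2265) = (2265/1061). Reduce: 2265 ≡ 143 (mod 1061). Now have -(143/1061).
1061 ≡ 1 (mod 4), so quadratic reciprocity gives (143/1061) = (1061/143). Reduce: 1061 ≡ 60 (mod 143). Now have -(60/143).
Factor out 2: 60 = 2^2·15. Since 143 ≡ 7 (mod 8), (2/143) = +1, and (2/143)^2 = +1. Now have -(15/143).
Both 15 ≡ 3 and 143 ≡ 3 (mod 4), so reciprocity gives (15/143) = -(143/15). Reduce: 143 ≡ 8 (mod 15). Now have (8/15).
Factor out 2: 8 = 2^3. Since 15 ≡ 7 (mod 8), (2/15) = +1, and (2/15)^3 = +1. Now have (1/15).
(1/15) = 1. Collecting the sign factors: 1.

1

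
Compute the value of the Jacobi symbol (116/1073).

0

Factor out 2: 116 = 2^2·29. Since 1073 ≡ 1 (mod 8), (2/1073) = +1, and (2/1073)^2 = +1. Now have (29/1073).
29 ≡ 1 (mod 4), so quadratic reciprocity gives (29/1073) = (1073/29). Reduce: 1073 ≡ 0 (mod 29). Now have (0/29).
The numerator is now 0 with denominator 29 > 1: the symbol is 0.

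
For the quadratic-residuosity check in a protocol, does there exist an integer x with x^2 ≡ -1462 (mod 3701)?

Reduce the numerator: -1462 ≡ 2239 (mod 3701), so (-1462/3701) = (2239/3701).
3701 ≡ 1 (mod 4), so quadratic reciprocity gives (2239/3701) = (3701/2239). Reduce: 3701 ≡ 1462 (mod 2239). Now have (1462/2239).
Factor out 2: 1462 = 2·731. Since 2239 ≡ 7 (mod 8), (2/2239) = +1. Now have (731/2239).
Both 731 ≡ 3 and 2239 ≡ 3 (mod 4), so reciprocity gives (731/2239) = -(2239/731). Reduce: 2239 ≡ 46 (mod 731). Now have -(46/731).
Factor out 2: 46 = 2·23. Since 731 ≡ 3 (mod 8), (2/731) = -1. Now have (23/731).
Both 23 ≡ 3 and 731 ≡ 3 (mod 4), so reciprocity gives (23/731) = -(731/23). Reduce: 731 ≡ 18 (mod 23). Now have -(18/23).
Factor out 2: 18 = 2·9. Since 23 ≡ 7 (mod 8), (2/23) = +1. Now have -(9/23).
9 ≡ 1 (mod 4), so quadratic reciprocity gives (9/23) = (23/9). Reduce: 23 ≡ 5 (mod 9). Now have -(5/9).
5 ≡ 1 (mod 4), so quadratic reciprocity gives (5/9) = (9/5). Reduce: 9 ≡ 4 (mod 5). Now have -(4/5).
Factor out 2: 4 = 2^2. Since 5 ≡ 5 (mod 8), (2/5) = -1, and (2/5)^2 = +1. Now have -(1/5).
(1/5) = 1. Collecting the sign factors: -1.
(-1462/3701) = -1, and 3701 is prime, so -1462 is not a quadratic residue mod 3701.

no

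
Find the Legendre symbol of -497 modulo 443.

1

(-497/443)
  = (389/443)    [-497 ≡ 389 mod 443]
  = (443/389)    [QR: 389 ≡ 1 mod 4, sign kept]
  = (54/389)    [443 ≡ 54 mod 389]
  = -(27/389)    [389 ≡ 5 mod 8 ⇒ (2/389) = -1]
  = -(389/27)    [QR: 389 ≡ 1 mod 4, sign kept]
  = -(11/27)    [389 ≡ 11 mod 27]
  = (27/11)    [QR: both ≡ 3 mod 4, sign flips]
  = (5/11)    [27 ≡ 5 mod 11]
  = (11/5)    [QR: 5 ≡ 1 mod 4, sign kept]
  = (1/5)    [11 ≡ 1 mod 5]
  = 1    [(1/5) = 1]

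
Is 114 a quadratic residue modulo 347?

(114/347)
  = -(57/347)    [347 ≡ 3 mod 8 ⇒ (2/347) = -1]
  = -(347/57)    [QR: 57 ≡ 1 mod 4, sign kept]
  = -(5/57)    [347 ≡ 5 mod 57]
  = -(57/5)    [QR: 5 ≡ 1 mod 4, sign kept]
  = -(2/5)    [57 ≡ 2 mod 5]
  = (1/5)    [5 ≡ 5 mod 8 ⇒ (2/5) = -1]
  = 1    [(1/5) = 1]
The Legendre symbol is 1, so x^2 ≡ 114 (mod 347) has solution.

yes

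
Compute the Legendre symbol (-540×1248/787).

By multiplicativity, (-540·1248/787) = (-540/787)·(1248/787).
First factor (-540/787):
(-540/787)
  = -(540/787)    [787 ≡ 3 mod 4 ⇒ (-1/787) = -1]
  = -(135/787)    [787 ≡ 3 mod 8 ⇒ (2/787)^2 = +1]
  = (787/135)    [QR: both ≡ 3 mod 4, sign flips]
  = (112/135)    [787 ≡ 112 mod 135]
  = (7/135)    [135 ≡ 7 mod 8 ⇒ (2/135)^4 = +1]
  = -(135/7)    [QR: both ≡ 3 mod 4, sign flips]
  = -(2/7)    [135 ≡ 2 mod 7]
  = -(1/7)    [7 ≡ 7 mod 8 ⇒ (2/7) = +1]
  = -1    [(1/7) = 1]
Second factor (1248/787):
(1248/787)
  = (461/787)    [1248 ≡ 461 mod 787]
  = (787/461)    [QR: 461 ≡ 1 mod 4, sign kept]
  = (326/461)    [787 ≡ 326 mod 461]
  = -(163/461)    [461 ≡ 5 mod 8 ⇒ (2/461) = -1]
  = -(461/163)    [QR: 461 ≡ 1 mod 4, sign kept]
  = -(135/163)    [461 ≡ 135 mod 163]
  = (163/135)    [QR: both ≡ 3 mod 4, sign flips]
  = (28/135)    [163 ≡ 28 mod 135]
  = (7/135)    [135 ≡ 7 mod 8 ⇒ (2/135)^2 = +1]
  = -(135/7)    [QR: both ≡ 3 mod 4, sign flips]
  = -(2/7)    [135 ≡ 2 mod 7]
  = -(1/7)    [7 ≡ 7 mod 8 ⇒ (2/7) = +1]
  = -1    [(1/7) = 1]
Product: (-1)·(-1) = 1.

1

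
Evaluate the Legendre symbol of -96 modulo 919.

Reduce the numerator: -96 ≡ 823 (mod 919), so (-96 / 919) = (823 / 919).
Both 823 ≡ 3 and 919 ≡ 3 (mod 4), so reciprocity gives (823 / 919) = -(919 / 823). Reduce: 919 ≡ 96 (mod 823). Now have -(96 / 823).
Factor out 2: 96 = 2^5·3. Since 823 ≡ 7 (mod 8), (2 / 823) = +1, and (2 / 823)^5 = +1. Now have -(3 / 823).
Both 3 ≡ 3 and 823 ≡ 3 (mod 4), so reciprocity gives (3 / 823) = -(823 / 3). Reduce: 823 ≡ 1 (mod 3). Now have (1 / 3).
(1 / 3) = 1. Collecting the sign factors: 1.

1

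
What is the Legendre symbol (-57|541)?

1

(-57|541)
  = (57|541)    [541 ≡ 1 mod 4 ⇒ (-1|541) = +1]
  = (541|57)    [QR: 57 ≡ 1 mod 4, sign kept]
  = (28|57)    [541 ≡ 28 mod 57]
  = (7|57)    [57 ≡ 1 mod 8 ⇒ (2|57)^2 = +1]
  = (57|7)    [QR: 57 ≡ 1 mod 4, sign kept]
  = (1|7)    [57 ≡ 1 mod 7]
  = 1    [(1|7) = 1]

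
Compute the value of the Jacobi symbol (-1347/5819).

Reduce the numerator: -1347 ≡ 4472 (mod 5819), so (-1347/5819) = (4472/5819).
Factor out 2: 4472 = 2^3·559. Since 5819 ≡ 3 (mod 8), (2/5819) = -1, and (2/5819)^3 = -1. Now have -(559/5819).
Both 559 ≡ 3 and 5819 ≡ 3 (mod 4), so reciprocity gives (559/5819) = -(5819/559). Reduce: 5819 ≡ 229 (mod 559). Now have (229/559).
229 ≡ 1 (mod 4), so quadratic reciprocity gives (229/559) = (559/229). Reduce: 559 ≡ 101 (mod 229). Now have (101/229).
101 ≡ 1 (mod 4), so quadratic reciprocity gives (101/229) = (229/101). Reduce: 229 ≡ 27 (mod 101). Now have (27/101).
101 ≡ 1 (mod 4), so quadratic reciprocity gives (27/101) = (101/27). Reduce: 101 ≡ 20 (mod 27). Now have (20/27).
Factor out 2: 20 = 2^2·5. Since 27 ≡ 3 (mod 8), (2/27) = -1, and (2/27)^2 = +1. Now have (5/27).
5 ≡ 1 (mod 4), so quadratic reciprocity gives (5/27) = (27/5). Reduce: 27 ≡ 2 (mod 5). Now have (2/5).
Factor out 2: 2 = 2. Since 5 ≡ 5 (mod 8), (2/5) = -1. Now have -(1/5).
(1/5) = 1. Collecting the sign factors: -1.

-1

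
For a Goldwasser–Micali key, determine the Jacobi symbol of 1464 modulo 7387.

-1

(1464|7387)
  = -(183|7387)    [7387 ≡ 3 mod 8 ⇒ (2|7387)^3 = -1]
  = (7387|183)    [QR: both ≡ 3 mod 4, sign flips]
  = (67|183)    [7387 ≡ 67 mod 183]
  = -(183|67)    [QR: both ≡ 3 mod 4, sign flips]
  = -(49|67)    [183 ≡ 49 mod 67]
  = -(67|49)    [QR: 49 ≡ 1 mod 4, sign kept]
  = -(18|49)    [67 ≡ 18 mod 49]
  = -(9|49)    [49 ≡ 1 mod 8 ⇒ (2|49) = +1]
  = -(49|9)    [QR: 9 ≡ 1 mod 4, sign kept]
  = -(4|9)    [49 ≡ 4 mod 9]
  = -(1|9)    [9 ≡ 1 mod 8 ⇒ (2|9)^2 = +1]
  = -1    [(1|9) = 1]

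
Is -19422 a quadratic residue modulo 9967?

yes

Pull out -1: (-19422|9967) = (-1|9967)·(19422|9967). Since 9967 ≡ 3 (mod 4), (-1|9967) = -1. Now have -(19422|9967).
Reduce the numerator: 19422 ≡ 9455 (mod 9967), so (19422|9967) = (9455|9967).
Both 9455 ≡ 3 and 9967 ≡ 3 (mod 4), so reciprocity gives (9455|9967) = -(9967|9455). Reduce: 9967 ≡ 512 (mod 9455). Now have (512|9455).
Factor out 2: 512 = 2^9. Since 9455 ≡ 7 (mod 8), (2|9455) = +1, and (2|9455)^9 = +1. Now have (1|9455).
(1|9455) = 1. Collecting the sign factors: 1.
(-19422|9967) = 1, and 9967 is prime, so -19422 is a quadratic residue mod 9967.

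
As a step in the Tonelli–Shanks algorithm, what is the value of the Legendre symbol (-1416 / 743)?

1

Reduce the numerator: -1416 ≡ 70 (mod 743), so (-1416 / 743) = (70 / 743).
Factor out 2: 70 = 2·35. Since 743 ≡ 7 (mod 8), (2 / 743) = +1. Now have (35 / 743).
Both 35 ≡ 3 and 743 ≡ 3 (mod 4), so reciprocity gives (35 / 743) = -(743 / 35). Reduce: 743 ≡ 8 (mod 35). Now have -(8 / 35).
Factor out 2: 8 = 2^3. Since 35 ≡ 3 (mod 8), (2 / 35) = -1, and (2 / 35)^3 = -1. Now have (1 / 35).
(1 / 35) = 1. Collecting the sign factors: 1.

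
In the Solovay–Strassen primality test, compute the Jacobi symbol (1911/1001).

Reduce the numerator: 1911 ≡ 910 (mod 1001), so (1911/1001) = (910/1001).
Factor out 2: 910 = 2·455. Since 1001 ≡ 1 (mod 8), (2/1001) = +1. Now have (455/1001).
1001 ≡ 1 (mod 4), so quadratic reciprocity gives (455/1001) = (1001/455). Reduce: 1001 ≡ 91 (mod 455). Now have (91/455).
Both 91 ≡ 3 and 455 ≡ 3 (mod 4), so reciprocity gives (91/455) = -(455/91). Reduce: 455 ≡ 0 (mod 91). Now have -(0/91).
The numerator is now 0 with denominator 91 > 1: the symbol is 0.

0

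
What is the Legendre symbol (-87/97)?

-1

(-87/97)
  = (87/97)    [97 ≡ 1 mod 4 ⇒ (-1/97) = +1]
  = (97/87)    [QR: 97 ≡ 1 mod 4, sign kept]
  = (10/87)    [97 ≡ 10 mod 87]
  = (5/87)    [87 ≡ 7 mod 8 ⇒ (2/87) = +1]
  = (87/5)    [QR: 5 ≡ 1 mod 4, sign kept]
  = (2/5)    [87 ≡ 2 mod 5]
  = -(1/5)    [5 ≡ 5 mod 8 ⇒ (2/5) = -1]
  = -1    [(1/5) = 1]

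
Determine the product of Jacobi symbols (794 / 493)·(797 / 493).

-1

By multiplicativity, (794·797 / 493) = (794 / 493)·(797 / 493).
First factor (794 / 493):
(794 / 493)
  = (301 / 493)    [794 ≡ 301 mod 493]
  = (493 / 301)    [QR: 301 ≡ 1 mod 4, sign kept]
  = (192 / 301)    [493 ≡ 192 mod 301]
  = (3 / 301)    [301 ≡ 5 mod 8 ⇒ (2 / 301)^6 = +1]
  = (301 / 3)    [QR: 301 ≡ 1 mod 4, sign kept]
  = (1 / 3)    [301 ≡ 1 mod 3]
  = 1    [(1 / 3) = 1]
Second factor (797 / 493):
(797 / 493)
  = (304 / 493)    [797 ≡ 304 mod 493]
  = (19 / 493)    [493 ≡ 5 mod 8 ⇒ (2 / 493)^4 = +1]
  = (493 / 19)    [QR: 493 ≡ 1 mod 4, sign kept]
  = (18 / 19)    [493 ≡ 18 mod 19]
  = -(9 / 19)    [19 ≡ 3 mod 8 ⇒ (2 / 19) = -1]
  = -(19 / 9)    [QR: 9 ≡ 1 mod 4, sign kept]
  = -(1 / 9)    [19 ≡ 1 mod 9]
  = -1    [(1 / 9) = 1]
Product: (1)·(-1) = -1.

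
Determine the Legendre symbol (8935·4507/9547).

By multiplicativity, (8935·4507/9547) = (8935/9547)·(4507/9547).
First factor (8935/9547):
(8935/9547)
  = -(9547/8935)    [QR: both ≡ 3 mod 4, sign flips]
  = -(612/8935)    [9547 ≡ 612 mod 8935]
  = -(153/8935)    [8935 ≡ 7 mod 8 ⇒ (2/8935)^2 = +1]
  = -(8935/153)    [QR: 153 ≡ 1 mod 4, sign kept]
  = -(61/153)    [8935 ≡ 61 mod 153]
  = -(153/61)    [QR: 61 ≡ 1 mod 4, sign kept]
  = -(31/61)    [153 ≡ 31 mod 61]
  = -(61/31)    [QR: 61 ≡ 1 mod 4, sign kept]
  = -(30/31)    [61 ≡ 30 mod 31]
  = -(15/31)    [31 ≡ 7 mod 8 ⇒ (2/31) = +1]
  = (31/15)    [QR: both ≡ 3 mod 4, sign flips]
  = (1/15)    [31 ≡ 1 mod 15]
  = 1    [(1/15) = 1]
Second factor (4507/9547):
(4507/9547)
  = -(9547/4507)    [QR: both ≡ 3 mod 4, sign flips]
  = -(533/4507)    [9547 ≡ 533 mod 4507]
  = -(4507/533)    [QR: 533 ≡ 1 mod 4, sign kept]
  = -(243/533)    [4507 ≡ 243 mod 533]
  = -(533/243)    [QR: 533 ≡ 1 mod 4, sign kept]
  = -(47/243)    [533 ≡ 47 mod 243]
  = (243/47)    [QR: both ≡ 3 mod 4, sign flips]
  = (8/47)    [243 ≡ 8 mod 47]
  = (1/47)    [47 ≡ 7 mod 8 ⇒ (2/47)^3 = +1]
  = 1    [(1/47) = 1]
Product: (1)·(1) = 1.

1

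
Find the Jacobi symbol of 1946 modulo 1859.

-1

(1946/1859)
  = (87/1859)    [1946 ≡ 87 mod 1859]
  = -(1859/87)    [QR: both ≡ 3 mod 4, sign flips]
  = -(32/87)    [1859 ≡ 32 mod 87]
  = -(1/87)    [87 ≡ 7 mod 8 ⇒ (2/87)^5 = +1]
  = -1    [(1/87) = 1]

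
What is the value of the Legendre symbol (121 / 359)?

1

121 ≡ 1 (mod 4), so quadratic reciprocity gives (121 / 359) = (359 / 121). Reduce: 359 ≡ 117 (mod 121). Now have (117 / 121).
117 ≡ 1 (mod 4), so quadratic reciprocity gives (117 / 121) = (121 / 117). Reduce: 121 ≡ 4 (mod 117). Now have (4 / 117).
Factor out 2: 4 = 2^2. Since 117 ≡ 5 (mod 8), (2 / 117) = -1, and (2 / 117)^2 = +1. Now have (1 / 117).
(1 / 117) = 1. Collecting the sign factors: 1.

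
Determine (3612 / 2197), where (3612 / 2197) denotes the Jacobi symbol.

Reduce the numerator: 3612 ≡ 1415 (mod 2197), so (3612 / 2197) = (1415 / 2197).
2197 ≡ 1 (mod 4), so quadratic reciprocity gives (1415 / 2197) = (2197 / 1415). Reduce: 2197 ≡ 782 (mod 1415). Now have (782 / 1415).
Factor out 2: 782 = 2·391. Since 1415 ≡ 7 (mod 8), (2 / 1415) = +1. Now have (391 / 1415).
Both 391 ≡ 3 and 1415 ≡ 3 (mod 4), so reciprocity gives (391 / 1415) = -(1415 / 391). Reduce: 1415 ≡ 242 (mod 391). Now have -(242 / 391).
Factor out 2: 242 = 2·121. Since 391 ≡ 7 (mod 8), (2 / 391) = +1. Now have -(121 / 391).
121 ≡ 1 (mod 4), so quadratic reciprocity gives (121 / 391) = (391 / 121). Reduce: 391 ≡ 28 (mod 121). Now have -(28 / 121).
Factor out 2: 28 = 2^2·7. Since 121 ≡ 1 (mod 8), (2 / 121) = +1, and (2 / 121)^2 = +1. Now have -(7 / 121).
121 ≡ 1 (mod 4), so quadratic reciprocity gives (7 / 121) = (121 / 7). Reduce: 121 ≡ 2 (mod 7). Now have -(2 / 7).
Factor out 2: 2 = 2. Since 7 ≡ 7 (mod 8), (2 / 7) = +1. Now have -(1 / 7).
(1 / 7) = 1. Collecting the sign factors: -1.

-1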